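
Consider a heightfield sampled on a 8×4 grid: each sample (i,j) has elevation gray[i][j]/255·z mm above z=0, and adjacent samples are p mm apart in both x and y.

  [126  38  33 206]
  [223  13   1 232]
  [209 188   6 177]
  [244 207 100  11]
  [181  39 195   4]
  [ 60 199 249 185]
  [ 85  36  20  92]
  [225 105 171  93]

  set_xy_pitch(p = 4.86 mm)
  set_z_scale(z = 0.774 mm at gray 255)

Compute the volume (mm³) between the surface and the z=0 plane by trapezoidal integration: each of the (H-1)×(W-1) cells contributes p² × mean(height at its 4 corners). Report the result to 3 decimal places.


174.965

height_mm = gray/255 × 0.774; cell vol = 4.86² × mean(4 corners)
unit = 4.86² × 0.774 / (4×255) = 0.0179231 mm³ per gray-sum
row 0: Σ corner-gray over 3 cells = 957  → 17.1524
row 1: Σ corner-gray over 3 cells = 1257  → 22.5293
row 2: Σ corner-gray over 3 cells = 1643  → 29.4477
row 3: Σ corner-gray over 3 cells = 1522  → 27.2790
row 4: Σ corner-gray over 3 cells = 1794  → 32.1541
row 5: Σ corner-gray over 3 cells = 1430  → 25.6300
row 6: Σ corner-gray over 3 cells = 1159  → 20.7729
Σ rows: total corner-gray = 9762  → 174.9654 mm³


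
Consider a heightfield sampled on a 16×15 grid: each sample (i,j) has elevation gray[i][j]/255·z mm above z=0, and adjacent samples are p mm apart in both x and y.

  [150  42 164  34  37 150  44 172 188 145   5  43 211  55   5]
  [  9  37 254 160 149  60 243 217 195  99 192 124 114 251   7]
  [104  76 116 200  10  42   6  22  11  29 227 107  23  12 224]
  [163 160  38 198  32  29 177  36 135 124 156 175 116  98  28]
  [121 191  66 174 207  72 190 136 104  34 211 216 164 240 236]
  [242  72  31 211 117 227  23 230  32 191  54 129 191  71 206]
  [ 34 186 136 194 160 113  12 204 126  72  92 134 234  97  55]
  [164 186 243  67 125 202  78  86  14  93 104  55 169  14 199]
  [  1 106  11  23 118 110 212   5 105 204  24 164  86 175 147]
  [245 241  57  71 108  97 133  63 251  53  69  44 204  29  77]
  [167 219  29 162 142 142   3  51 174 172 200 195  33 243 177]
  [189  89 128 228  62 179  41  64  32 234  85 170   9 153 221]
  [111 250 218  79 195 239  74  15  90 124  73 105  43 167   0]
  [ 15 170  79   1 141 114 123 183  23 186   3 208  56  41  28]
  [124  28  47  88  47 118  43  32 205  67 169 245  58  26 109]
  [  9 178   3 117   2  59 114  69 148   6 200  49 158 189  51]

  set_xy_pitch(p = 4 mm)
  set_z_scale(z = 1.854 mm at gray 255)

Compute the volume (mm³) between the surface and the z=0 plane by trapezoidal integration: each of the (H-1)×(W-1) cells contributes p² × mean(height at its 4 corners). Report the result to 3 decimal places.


height_mm = gray/255 × 1.854; cell vol = 4² × mean(4 corners)
unit = 4² × 1.854 / (4×255) = 0.0290824 mm³ per gray-sum
row 0: Σ corner-gray over 14 cells = 6941  → 201.8606
row 1: Σ corner-gray over 14 cells = 6296  → 183.1025
row 2: Σ corner-gray over 14 cells = 5229  → 152.0716
row 3: Σ corner-gray over 14 cells = 7506  → 218.2921
row 4: Σ corner-gray over 14 cells = 7973  → 231.8736
row 5: Σ corner-gray over 14 cells = 7215  → 209.8292
row 6: Σ corner-gray over 14 cells = 6844  → 199.0396
row 7: Σ corner-gray over 14 cells = 6069  → 176.5008
row 8: Σ corner-gray over 14 cells = 5996  → 174.3778
row 9: Σ corner-gray over 14 cells = 7036  → 204.6234
row 10: Σ corner-gray over 14 cells = 7232  → 210.3236
row 11: Σ corner-gray over 14 cells = 6813  → 198.1381
row 12: Σ corner-gray over 14 cells = 6154  → 178.9728
row 13: Σ corner-gray over 14 cells = 5278  → 153.4967
row 14: Σ corner-gray over 14 cells = 5223  → 151.8971
Σ rows: total corner-gray = 97805  → 2844.3995 mm³

2844.400


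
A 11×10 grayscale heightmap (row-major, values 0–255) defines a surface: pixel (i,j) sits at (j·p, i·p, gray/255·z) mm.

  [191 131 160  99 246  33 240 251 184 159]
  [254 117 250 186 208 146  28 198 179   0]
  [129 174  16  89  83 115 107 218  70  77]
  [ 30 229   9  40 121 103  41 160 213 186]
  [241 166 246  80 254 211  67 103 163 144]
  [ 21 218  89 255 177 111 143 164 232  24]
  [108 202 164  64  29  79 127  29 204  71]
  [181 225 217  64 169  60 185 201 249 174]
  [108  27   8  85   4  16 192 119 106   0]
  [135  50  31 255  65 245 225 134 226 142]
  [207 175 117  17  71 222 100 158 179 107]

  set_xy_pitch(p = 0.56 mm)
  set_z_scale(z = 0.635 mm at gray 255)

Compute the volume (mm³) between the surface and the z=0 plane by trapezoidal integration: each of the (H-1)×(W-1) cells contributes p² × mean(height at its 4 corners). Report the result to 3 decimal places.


height_mm = gray/255 × 0.635; cell vol = 0.56² × mean(4 corners)
unit = 0.56² × 0.635 / (4×255) = 0.000195231 mm³ per gray-sum
row 0: Σ corner-gray over 9 cells = 5916  → 1.1550
row 1: Σ corner-gray over 9 cells = 4828  → 0.9426
row 2: Σ corner-gray over 9 cells = 3998  → 0.7805
row 3: Σ corner-gray over 9 cells = 5013  → 0.9787
row 4: Σ corner-gray over 9 cells = 5788  → 1.1300
row 5: Σ corner-gray over 9 cells = 4798  → 0.9367
row 6: Σ corner-gray over 9 cells = 5070  → 0.9898
row 7: Σ corner-gray over 9 cells = 4317  → 0.8428
row 8: Σ corner-gray over 9 cells = 3961  → 0.7733
row 9: Σ corner-gray over 9 cells = 5131  → 1.0017
Σ rows: total corner-gray = 48820  → 9.5312 mm³

9.531


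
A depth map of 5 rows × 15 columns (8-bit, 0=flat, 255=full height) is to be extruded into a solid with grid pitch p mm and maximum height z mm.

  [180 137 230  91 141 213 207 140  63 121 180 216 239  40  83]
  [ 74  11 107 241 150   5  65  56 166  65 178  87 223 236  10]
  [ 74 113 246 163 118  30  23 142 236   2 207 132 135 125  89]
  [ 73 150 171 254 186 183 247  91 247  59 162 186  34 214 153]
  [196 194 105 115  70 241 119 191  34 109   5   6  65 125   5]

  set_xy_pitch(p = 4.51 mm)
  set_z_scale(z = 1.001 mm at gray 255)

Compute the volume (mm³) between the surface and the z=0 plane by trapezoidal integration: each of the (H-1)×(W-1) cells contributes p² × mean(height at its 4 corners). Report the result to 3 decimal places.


598.597

height_mm = gray/255 × 1.001; cell vol = 4.51² × mean(4 corners)
unit = 4.51² × 1.001 / (4×255) = 0.0199612 mm³ per gray-sum
row 0: Σ corner-gray over 14 cells = 7563  → 150.9667
row 1: Σ corner-gray over 14 cells = 6771  → 135.1574
row 2: Σ corner-gray over 14 cells = 8101  → 161.7058
row 3: Σ corner-gray over 14 cells = 7553  → 150.7671
Σ rows: total corner-gray = 29988  → 598.5969 mm³


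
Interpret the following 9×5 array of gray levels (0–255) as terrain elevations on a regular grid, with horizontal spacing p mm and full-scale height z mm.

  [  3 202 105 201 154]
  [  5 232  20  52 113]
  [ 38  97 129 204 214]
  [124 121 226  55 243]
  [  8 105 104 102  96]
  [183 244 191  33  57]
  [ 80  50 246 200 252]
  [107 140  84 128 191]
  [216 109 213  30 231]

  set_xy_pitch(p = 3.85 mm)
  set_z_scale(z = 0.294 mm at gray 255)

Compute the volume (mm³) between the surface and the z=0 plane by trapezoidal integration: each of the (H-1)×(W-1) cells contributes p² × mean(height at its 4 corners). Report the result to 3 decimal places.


71.767

height_mm = gray/255 × 0.294; cell vol = 3.85² × mean(4 corners)
unit = 3.85² × 0.294 / (4×255) = 0.00427237 mm³ per gray-sum
row 0: Σ corner-gray over 4 cells = 1899  → 8.1132
row 1: Σ corner-gray over 4 cells = 1838  → 7.8526
row 2: Σ corner-gray over 4 cells = 2283  → 9.7538
row 3: Σ corner-gray over 4 cells = 1897  → 8.1047
row 4: Σ corner-gray over 4 cells = 1902  → 8.1260
row 5: Σ corner-gray over 4 cells = 2500  → 10.6809
row 6: Σ corner-gray over 4 cells = 2326  → 9.9375
row 7: Σ corner-gray over 4 cells = 2153  → 9.1984
Σ rows: total corner-gray = 16798  → 71.7672 mm³


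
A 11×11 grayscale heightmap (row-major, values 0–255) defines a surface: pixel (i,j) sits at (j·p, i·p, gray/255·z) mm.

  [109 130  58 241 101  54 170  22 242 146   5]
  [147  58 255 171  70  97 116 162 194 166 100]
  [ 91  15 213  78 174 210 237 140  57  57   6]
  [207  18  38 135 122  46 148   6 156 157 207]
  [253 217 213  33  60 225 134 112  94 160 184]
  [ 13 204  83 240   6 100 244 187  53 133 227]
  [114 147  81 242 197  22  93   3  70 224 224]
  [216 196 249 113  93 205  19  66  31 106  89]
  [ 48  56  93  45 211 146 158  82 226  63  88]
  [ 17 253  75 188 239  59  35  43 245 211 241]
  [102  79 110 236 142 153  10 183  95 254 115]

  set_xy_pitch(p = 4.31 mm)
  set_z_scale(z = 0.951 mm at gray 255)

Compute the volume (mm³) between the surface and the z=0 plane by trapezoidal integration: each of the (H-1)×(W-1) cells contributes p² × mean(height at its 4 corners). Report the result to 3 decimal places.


height_mm = gray/255 × 0.951; cell vol = 4.31² × mean(4 corners)
unit = 4.31² × 0.951 / (4×255) = 0.0173195 mm³ per gray-sum
row 0: Σ corner-gray over 10 cells = 5267  → 91.2217
row 1: Σ corner-gray over 10 cells = 5284  → 91.5161
row 2: Σ corner-gray over 10 cells = 4525  → 78.3707
row 3: Σ corner-gray over 10 cells = 4999  → 86.5801
row 4: Σ corner-gray over 10 cells = 5673  → 98.2534
row 5: Σ corner-gray over 10 cells = 5236  → 90.6848
row 6: Σ corner-gray over 10 cells = 4957  → 85.8527
row 7: Σ corner-gray over 10 cells = 4757  → 82.3888
row 8: Σ corner-gray over 10 cells = 5250  → 90.9273
row 9: Σ corner-gray over 10 cells = 5695  → 98.6344
Σ rows: total corner-gray = 51643  → 894.4300 mm³

894.430


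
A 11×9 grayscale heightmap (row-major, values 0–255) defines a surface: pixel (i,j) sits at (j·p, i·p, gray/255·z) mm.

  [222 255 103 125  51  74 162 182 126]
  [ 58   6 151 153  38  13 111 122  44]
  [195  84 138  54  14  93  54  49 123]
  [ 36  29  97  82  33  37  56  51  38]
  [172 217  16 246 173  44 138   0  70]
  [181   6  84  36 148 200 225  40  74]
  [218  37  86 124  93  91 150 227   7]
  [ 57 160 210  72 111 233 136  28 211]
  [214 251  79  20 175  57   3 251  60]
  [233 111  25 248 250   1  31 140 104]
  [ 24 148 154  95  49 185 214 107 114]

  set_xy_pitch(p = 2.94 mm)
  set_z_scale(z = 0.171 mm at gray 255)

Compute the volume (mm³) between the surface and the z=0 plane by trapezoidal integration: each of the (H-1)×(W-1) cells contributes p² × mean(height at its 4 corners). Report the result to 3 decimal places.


height_mm = gray/255 × 0.171; cell vol = 2.94² × mean(4 corners)
unit = 2.94² × 0.171 / (4×255) = 0.00144907 mm³ per gray-sum
row 0: Σ corner-gray over 8 cells = 3542  → 5.1326
row 1: Σ corner-gray over 8 cells = 2580  → 3.7386
row 2: Σ corner-gray over 8 cells = 2134  → 3.0923
row 3: Σ corner-gray over 8 cells = 2754  → 3.9908
row 4: Σ corner-gray over 8 cells = 3643  → 5.2790
row 5: Σ corner-gray over 8 cells = 3574  → 5.1790
row 6: Σ corner-gray over 8 cells = 4009  → 5.8093
row 7: Σ corner-gray over 8 cells = 4114  → 5.9615
row 8: Σ corner-gray over 8 cells = 3895  → 5.6441
row 9: Σ corner-gray over 8 cells = 3991  → 5.7833
Σ rows: total corner-gray = 34236  → 49.6105 mm³

49.611


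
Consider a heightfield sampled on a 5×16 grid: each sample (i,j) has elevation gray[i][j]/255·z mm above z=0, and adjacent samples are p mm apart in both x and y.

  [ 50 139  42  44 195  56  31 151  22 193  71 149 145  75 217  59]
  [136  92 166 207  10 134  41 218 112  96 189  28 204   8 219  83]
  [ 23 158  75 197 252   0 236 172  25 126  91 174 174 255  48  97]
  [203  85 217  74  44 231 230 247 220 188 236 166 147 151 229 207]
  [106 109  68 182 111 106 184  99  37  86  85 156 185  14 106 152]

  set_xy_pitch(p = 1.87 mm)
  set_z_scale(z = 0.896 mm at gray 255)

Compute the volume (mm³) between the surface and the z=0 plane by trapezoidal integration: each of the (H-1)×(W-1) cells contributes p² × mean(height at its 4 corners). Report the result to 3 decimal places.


100.352

height_mm = gray/255 × 0.896; cell vol = 1.87² × mean(4 corners)
unit = 1.87² × 0.896 / (4×255) = 0.00307179 mm³ per gray-sum
row 0: Σ corner-gray over 15 cells = 6836  → 20.9987
row 1: Σ corner-gray over 15 cells = 7753  → 23.8156
row 2: Σ corner-gray over 15 cells = 9426  → 28.9547
row 3: Σ corner-gray over 15 cells = 8654  → 26.5832
Σ rows: total corner-gray = 32669  → 100.3522 mm³


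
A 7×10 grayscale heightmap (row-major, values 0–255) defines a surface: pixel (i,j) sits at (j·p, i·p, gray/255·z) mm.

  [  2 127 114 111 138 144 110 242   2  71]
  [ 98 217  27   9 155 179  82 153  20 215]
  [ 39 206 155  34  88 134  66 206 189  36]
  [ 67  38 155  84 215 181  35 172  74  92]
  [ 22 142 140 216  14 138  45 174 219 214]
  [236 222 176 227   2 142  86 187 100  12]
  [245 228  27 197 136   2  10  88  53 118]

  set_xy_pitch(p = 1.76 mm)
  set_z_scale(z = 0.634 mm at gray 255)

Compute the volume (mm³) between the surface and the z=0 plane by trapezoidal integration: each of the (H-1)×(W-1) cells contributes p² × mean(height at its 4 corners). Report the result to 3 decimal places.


50.776

height_mm = gray/255 × 0.634; cell vol = 1.76² × mean(4 corners)
unit = 1.76² × 0.634 / (4×255) = 0.00192537 mm³ per gray-sum
row 0: Σ corner-gray over 9 cells = 4046  → 7.7901
row 1: Σ corner-gray over 9 cells = 4228  → 8.1405
row 2: Σ corner-gray over 9 cells = 4298  → 8.2752
row 3: Σ corner-gray over 9 cells = 4479  → 8.6237
row 4: Σ corner-gray over 9 cells = 4944  → 9.5190
row 5: Σ corner-gray over 9 cells = 4377  → 8.4273
Σ rows: total corner-gray = 26372  → 50.7759 mm³


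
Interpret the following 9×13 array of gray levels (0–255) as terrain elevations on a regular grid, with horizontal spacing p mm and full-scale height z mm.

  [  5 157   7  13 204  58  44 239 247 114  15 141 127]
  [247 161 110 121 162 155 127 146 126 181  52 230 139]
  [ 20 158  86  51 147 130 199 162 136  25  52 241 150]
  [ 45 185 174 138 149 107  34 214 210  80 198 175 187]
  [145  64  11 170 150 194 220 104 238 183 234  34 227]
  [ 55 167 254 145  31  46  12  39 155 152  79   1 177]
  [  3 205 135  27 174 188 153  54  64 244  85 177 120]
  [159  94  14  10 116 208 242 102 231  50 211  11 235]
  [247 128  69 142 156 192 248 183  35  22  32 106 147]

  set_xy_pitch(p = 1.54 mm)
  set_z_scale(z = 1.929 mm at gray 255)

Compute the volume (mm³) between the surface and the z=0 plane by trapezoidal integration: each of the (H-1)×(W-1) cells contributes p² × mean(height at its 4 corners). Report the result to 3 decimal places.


height_mm = gray/255 × 1.929; cell vol = 1.54² × mean(4 corners)
unit = 1.54² × 1.929 / (4×255) = 0.00448511 mm³ per gray-sum
row 0: Σ corner-gray over 12 cells = 6138  → 27.5296
row 1: Σ corner-gray over 12 cells = 6472  → 29.0277
row 2: Σ corner-gray over 12 cells = 6504  → 29.1712
row 3: Σ corner-gray over 12 cells = 7136  → 32.0058
row 4: Σ corner-gray over 12 cells = 5970  → 26.7761
row 5: Σ corner-gray over 12 cells = 5529  → 24.7982
row 6: Σ corner-gray over 12 cells = 6107  → 27.3906
row 7: Σ corner-gray over 12 cells = 5992  → 26.8748
Σ rows: total corner-gray = 49848  → 223.5740 mm³

223.574


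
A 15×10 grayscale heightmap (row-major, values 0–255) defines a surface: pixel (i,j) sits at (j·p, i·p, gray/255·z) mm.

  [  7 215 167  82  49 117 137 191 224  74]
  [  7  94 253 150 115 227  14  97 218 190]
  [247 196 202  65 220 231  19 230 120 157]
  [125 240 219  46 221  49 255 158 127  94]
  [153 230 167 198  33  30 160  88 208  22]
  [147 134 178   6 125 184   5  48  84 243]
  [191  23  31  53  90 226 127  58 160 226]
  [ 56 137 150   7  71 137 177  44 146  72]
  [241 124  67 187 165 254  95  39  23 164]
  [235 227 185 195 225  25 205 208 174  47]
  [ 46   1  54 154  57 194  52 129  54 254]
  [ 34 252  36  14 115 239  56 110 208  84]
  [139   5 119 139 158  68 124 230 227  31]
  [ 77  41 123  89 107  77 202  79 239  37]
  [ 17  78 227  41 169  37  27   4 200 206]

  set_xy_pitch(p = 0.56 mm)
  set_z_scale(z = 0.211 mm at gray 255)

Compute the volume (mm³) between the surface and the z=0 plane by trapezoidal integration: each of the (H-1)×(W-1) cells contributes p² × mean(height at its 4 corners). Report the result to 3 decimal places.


4.190

height_mm = gray/255 × 0.211; cell vol = 0.56² × mean(4 corners)
unit = 0.56² × 0.211 / (4×255) = 6.48722e-05 mm³ per gray-sum
row 0: Σ corner-gray over 9 cells = 4978  → 0.3229
row 1: Σ corner-gray over 9 cells = 5503  → 0.3570
row 2: Σ corner-gray over 9 cells = 5819  → 0.3775
row 3: Σ corner-gray over 9 cells = 5252  → 0.3407
row 4: Σ corner-gray over 9 cells = 4321  → 0.2803
row 5: Σ corner-gray over 9 cells = 3871  → 0.2511
row 6: Σ corner-gray over 9 cells = 3819  → 0.2477
row 7: Σ corner-gray over 9 cells = 4179  → 0.2711
row 8: Σ corner-gray over 9 cells = 5483  → 0.3557
row 9: Σ corner-gray over 9 cells = 4860  → 0.3153
row 10: Σ corner-gray over 9 cells = 3868  → 0.2509
row 11: Σ corner-gray over 9 cells = 4488  → 0.2911
row 12: Σ corner-gray over 9 cells = 4338  → 0.2814
row 13: Σ corner-gray over 9 cells = 3817  → 0.2476
Σ rows: total corner-gray = 64596  → 4.1905 mm³


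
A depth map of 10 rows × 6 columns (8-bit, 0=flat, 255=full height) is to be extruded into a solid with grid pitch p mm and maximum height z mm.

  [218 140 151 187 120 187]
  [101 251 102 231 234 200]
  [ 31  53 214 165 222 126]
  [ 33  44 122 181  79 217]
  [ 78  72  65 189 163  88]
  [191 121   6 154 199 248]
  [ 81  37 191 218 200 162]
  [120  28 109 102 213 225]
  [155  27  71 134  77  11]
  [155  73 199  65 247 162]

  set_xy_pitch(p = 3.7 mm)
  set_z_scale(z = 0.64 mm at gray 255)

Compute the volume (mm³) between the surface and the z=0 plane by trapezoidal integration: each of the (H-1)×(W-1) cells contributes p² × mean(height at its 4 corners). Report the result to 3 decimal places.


height_mm = gray/255 × 0.64; cell vol = 3.7² × mean(4 corners)
unit = 3.7² × 0.64 / (4×255) = 0.0085898 mm³ per gray-sum
row 0: Σ corner-gray over 5 cells = 3538  → 30.3907
row 1: Σ corner-gray over 5 cells = 3402  → 29.2225
row 2: Σ corner-gray over 5 cells = 2567  → 22.0500
row 3: Σ corner-gray over 5 cells = 2246  → 19.2927
row 4: Σ corner-gray over 5 cells = 2543  → 21.8439
row 5: Σ corner-gray over 5 cells = 2934  → 25.2025
row 6: Σ corner-gray over 5 cells = 2784  → 23.9140
row 7: Σ corner-gray over 5 cells = 2033  → 17.4631
row 8: Σ corner-gray over 5 cells = 2269  → 19.4903
Σ rows: total corner-gray = 24316  → 208.8697 mm³

208.870


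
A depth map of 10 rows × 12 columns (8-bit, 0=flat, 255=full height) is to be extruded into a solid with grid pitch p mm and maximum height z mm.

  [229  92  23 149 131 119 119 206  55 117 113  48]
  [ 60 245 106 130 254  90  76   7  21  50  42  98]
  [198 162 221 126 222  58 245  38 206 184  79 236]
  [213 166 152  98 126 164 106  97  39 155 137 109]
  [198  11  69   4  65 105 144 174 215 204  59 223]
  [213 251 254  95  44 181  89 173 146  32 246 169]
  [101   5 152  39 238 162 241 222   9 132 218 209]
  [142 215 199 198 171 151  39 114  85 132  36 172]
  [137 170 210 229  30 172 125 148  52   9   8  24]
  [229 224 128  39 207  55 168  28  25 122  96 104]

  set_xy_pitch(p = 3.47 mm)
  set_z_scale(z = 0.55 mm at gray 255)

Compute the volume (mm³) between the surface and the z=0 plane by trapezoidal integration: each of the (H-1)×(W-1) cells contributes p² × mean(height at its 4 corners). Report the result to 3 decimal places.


height_mm = gray/255 × 0.55; cell vol = 3.47² × mean(4 corners)
unit = 3.47² × 0.55 / (4×255) = 0.00649264 mm³ per gray-sum
row 0: Σ corner-gray over 11 cells = 4725  → 30.6777
row 1: Σ corner-gray over 11 cells = 5716  → 37.1119
row 2: Σ corner-gray over 11 cells = 6318  → 41.0205
row 3: Σ corner-gray over 11 cells = 5323  → 34.5603
row 4: Σ corner-gray over 11 cells = 5925  → 38.4689
row 5: Σ corner-gray over 11 cells = 6550  → 42.5268
row 6: Σ corner-gray over 11 cells = 6140  → 39.8648
row 7: Σ corner-gray over 11 cells = 5461  → 35.4563
row 8: Σ corner-gray over 11 cells = 4984  → 32.3593
Σ rows: total corner-gray = 51142  → 332.0467 mm³

332.047


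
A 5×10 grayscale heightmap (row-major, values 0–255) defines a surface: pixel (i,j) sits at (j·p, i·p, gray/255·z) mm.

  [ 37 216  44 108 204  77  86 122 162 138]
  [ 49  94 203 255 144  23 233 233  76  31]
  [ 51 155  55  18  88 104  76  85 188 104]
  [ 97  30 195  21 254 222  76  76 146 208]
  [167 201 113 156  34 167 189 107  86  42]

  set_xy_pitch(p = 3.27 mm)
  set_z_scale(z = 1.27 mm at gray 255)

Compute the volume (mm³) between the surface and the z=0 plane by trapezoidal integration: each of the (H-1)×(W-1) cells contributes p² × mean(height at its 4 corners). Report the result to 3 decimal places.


height_mm = gray/255 × 1.27; cell vol = 3.27² × mean(4 corners)
unit = 3.27² × 1.27 / (4×255) = 0.0133137 mm³ per gray-sum
row 0: Σ corner-gray over 9 cells = 4815  → 64.1055
row 1: Σ corner-gray over 9 cells = 4295  → 57.1824
row 2: Σ corner-gray over 9 cells = 4038  → 53.7608
row 3: Σ corner-gray over 9 cells = 4660  → 62.0419
Σ rows: total corner-gray = 17808  → 237.0905 mm³

237.091


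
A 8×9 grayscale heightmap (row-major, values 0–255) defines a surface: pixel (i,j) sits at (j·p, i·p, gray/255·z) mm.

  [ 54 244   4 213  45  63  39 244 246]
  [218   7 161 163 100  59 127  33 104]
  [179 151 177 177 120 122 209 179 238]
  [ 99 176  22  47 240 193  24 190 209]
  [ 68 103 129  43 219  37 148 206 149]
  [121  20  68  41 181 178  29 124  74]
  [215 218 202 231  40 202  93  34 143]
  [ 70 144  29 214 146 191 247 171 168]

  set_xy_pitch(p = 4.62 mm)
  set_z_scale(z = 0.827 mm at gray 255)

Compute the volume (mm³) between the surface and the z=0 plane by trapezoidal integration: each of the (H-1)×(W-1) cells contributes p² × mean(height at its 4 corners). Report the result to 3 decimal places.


height_mm = gray/255 × 0.827; cell vol = 4.62² × mean(4 corners)
unit = 4.62² × 0.827 / (4×255) = 0.0173057 mm³ per gray-sum
row 0: Σ corner-gray over 8 cells = 3626  → 62.7505
row 1: Σ corner-gray over 8 cells = 4309  → 74.5703
row 2: Σ corner-gray over 8 cells = 4779  → 82.7040
row 3: Σ corner-gray over 8 cells = 4079  → 70.5900
row 4: Σ corner-gray over 8 cells = 3464  → 59.9470
row 5: Σ corner-gray over 8 cells = 3875  → 67.0596
row 6: Σ corner-gray over 8 cells = 4920  → 85.1441
Σ rows: total corner-gray = 29052  → 502.7653 mm³

502.765


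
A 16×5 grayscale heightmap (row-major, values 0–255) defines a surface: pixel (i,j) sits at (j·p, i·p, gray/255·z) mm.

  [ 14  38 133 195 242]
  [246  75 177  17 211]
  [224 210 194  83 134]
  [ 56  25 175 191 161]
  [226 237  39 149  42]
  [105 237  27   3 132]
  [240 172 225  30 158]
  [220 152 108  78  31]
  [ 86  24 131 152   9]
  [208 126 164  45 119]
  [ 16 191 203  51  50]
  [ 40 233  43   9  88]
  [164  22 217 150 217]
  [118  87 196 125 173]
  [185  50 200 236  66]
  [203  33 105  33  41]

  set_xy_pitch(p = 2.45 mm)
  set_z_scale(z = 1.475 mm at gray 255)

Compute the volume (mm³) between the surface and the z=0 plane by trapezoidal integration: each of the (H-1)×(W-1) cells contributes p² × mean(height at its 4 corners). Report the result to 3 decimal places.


260.923

height_mm = gray/255 × 1.475; cell vol = 2.45² × mean(4 corners)
unit = 2.45² × 1.475 / (4×255) = 0.00868009 mm³ per gray-sum
row 0: Σ corner-gray over 4 cells = 1983  → 17.2126
row 1: Σ corner-gray over 4 cells = 2327  → 20.1986
row 2: Σ corner-gray over 4 cells = 2331  → 20.2333
row 3: Σ corner-gray over 4 cells = 2117  → 18.3757
row 4: Σ corner-gray over 4 cells = 1889  → 16.3967
row 5: Σ corner-gray over 4 cells = 2023  → 17.5598
row 6: Σ corner-gray over 4 cells = 2179  → 18.9139
row 7: Σ corner-gray over 4 cells = 1636  → 14.2006
row 8: Σ corner-gray over 4 cells = 1706  → 14.8082
row 9: Σ corner-gray over 4 cells = 1953  → 16.9522
row 10: Σ corner-gray over 4 cells = 1654  → 14.3569
row 11: Σ corner-gray over 4 cells = 1857  → 16.1189
row 12: Σ corner-gray over 4 cells = 2266  → 19.6691
row 13: Σ corner-gray over 4 cells = 2330  → 20.2246
row 14: Σ corner-gray over 4 cells = 1809  → 15.7023
Σ rows: total corner-gray = 30060  → 260.9234 mm³


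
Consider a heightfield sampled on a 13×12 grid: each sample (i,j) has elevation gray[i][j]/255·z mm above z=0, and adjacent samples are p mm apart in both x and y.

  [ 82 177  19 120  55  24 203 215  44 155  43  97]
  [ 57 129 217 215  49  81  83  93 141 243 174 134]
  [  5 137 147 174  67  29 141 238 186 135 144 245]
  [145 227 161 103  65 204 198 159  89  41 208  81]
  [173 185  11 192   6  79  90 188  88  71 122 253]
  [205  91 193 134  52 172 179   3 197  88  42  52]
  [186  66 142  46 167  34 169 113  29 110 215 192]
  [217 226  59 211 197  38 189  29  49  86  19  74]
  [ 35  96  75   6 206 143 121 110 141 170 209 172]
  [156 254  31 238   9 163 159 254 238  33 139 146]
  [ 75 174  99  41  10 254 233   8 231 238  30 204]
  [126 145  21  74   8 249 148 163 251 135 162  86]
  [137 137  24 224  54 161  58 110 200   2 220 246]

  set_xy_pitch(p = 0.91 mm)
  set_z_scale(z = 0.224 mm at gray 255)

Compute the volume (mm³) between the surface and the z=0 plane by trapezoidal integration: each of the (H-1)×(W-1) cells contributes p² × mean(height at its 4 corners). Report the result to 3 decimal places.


12.291

height_mm = gray/255 × 0.224; cell vol = 0.91² × mean(4 corners)
unit = 0.91² × 0.224 / (4×255) = 0.000181857 mm³ per gray-sum
row 0: Σ corner-gray over 11 cells = 5330  → 0.9693
row 1: Σ corner-gray over 11 cells = 6087  → 1.1070
row 2: Σ corner-gray over 11 cells = 6182  → 1.1242
row 3: Σ corner-gray over 11 cells = 5626  → 1.0231
row 4: Σ corner-gray over 11 cells = 5049  → 0.9182
row 5: Σ corner-gray over 11 cells = 5119  → 0.9309
row 6: Σ corner-gray over 11 cells = 5057  → 0.9197
row 7: Σ corner-gray over 11 cells = 5258  → 0.9562
row 8: Σ corner-gray over 11 cells = 6099  → 1.1091
row 9: Σ corner-gray over 11 cells = 6253  → 1.1372
row 10: Σ corner-gray over 11 cells = 5839  → 1.0619
row 11: Σ corner-gray over 11 cells = 5687  → 1.0342
Σ rows: total corner-gray = 67586  → 12.2910 mm³


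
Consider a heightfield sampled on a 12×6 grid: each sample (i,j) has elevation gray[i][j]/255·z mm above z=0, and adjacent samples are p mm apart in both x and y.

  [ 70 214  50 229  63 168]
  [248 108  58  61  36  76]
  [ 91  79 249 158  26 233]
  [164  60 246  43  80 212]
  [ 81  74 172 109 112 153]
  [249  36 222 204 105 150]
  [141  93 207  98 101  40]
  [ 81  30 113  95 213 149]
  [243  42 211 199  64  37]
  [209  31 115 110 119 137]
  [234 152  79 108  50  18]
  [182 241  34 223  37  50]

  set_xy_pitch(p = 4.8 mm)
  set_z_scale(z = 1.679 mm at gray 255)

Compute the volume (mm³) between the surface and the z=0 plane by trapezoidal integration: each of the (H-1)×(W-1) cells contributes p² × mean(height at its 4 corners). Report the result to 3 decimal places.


1001.844

height_mm = gray/255 × 1.679; cell vol = 4.8² × mean(4 corners)
unit = 4.8² × 1.679 / (4×255) = 0.0379256 mm³ per gray-sum
row 0: Σ corner-gray over 5 cells = 2200  → 83.4364
row 1: Σ corner-gray over 5 cells = 2198  → 83.3606
row 2: Σ corner-gray over 5 cells = 2582  → 97.9240
row 3: Σ corner-gray over 5 cells = 2402  → 91.0974
row 4: Σ corner-gray over 5 cells = 2701  → 102.4372
row 5: Σ corner-gray over 5 cells = 2712  → 102.8544
row 6: Σ corner-gray over 5 cells = 2311  → 87.6462
row 7: Σ corner-gray over 5 cells = 2444  → 92.6903
row 8: Σ corner-gray over 5 cells = 2408  → 91.3250
row 9: Σ corner-gray over 5 cells = 2126  → 80.6299
row 10: Σ corner-gray over 5 cells = 2332  → 88.4426
Σ rows: total corner-gray = 26416  → 1001.8439 mm³


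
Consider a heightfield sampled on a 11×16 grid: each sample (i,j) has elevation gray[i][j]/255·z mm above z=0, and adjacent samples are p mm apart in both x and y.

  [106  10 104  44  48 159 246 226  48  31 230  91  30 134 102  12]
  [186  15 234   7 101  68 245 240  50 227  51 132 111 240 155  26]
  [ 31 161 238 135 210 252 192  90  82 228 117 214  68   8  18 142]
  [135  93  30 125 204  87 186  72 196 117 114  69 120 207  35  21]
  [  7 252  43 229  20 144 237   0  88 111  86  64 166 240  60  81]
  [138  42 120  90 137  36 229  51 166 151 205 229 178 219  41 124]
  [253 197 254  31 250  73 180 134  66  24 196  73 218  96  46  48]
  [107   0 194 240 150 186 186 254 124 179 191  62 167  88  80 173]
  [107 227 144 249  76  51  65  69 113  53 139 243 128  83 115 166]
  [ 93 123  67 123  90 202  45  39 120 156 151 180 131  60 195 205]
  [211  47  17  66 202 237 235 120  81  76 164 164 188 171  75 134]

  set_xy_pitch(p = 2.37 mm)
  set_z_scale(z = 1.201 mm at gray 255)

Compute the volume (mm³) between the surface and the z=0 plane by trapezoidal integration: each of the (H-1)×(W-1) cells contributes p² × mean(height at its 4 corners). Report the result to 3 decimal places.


512.272

height_mm = gray/255 × 1.201; cell vol = 2.37² × mean(4 corners)
unit = 2.37² × 1.201 / (4×255) = 0.00661362 mm³ per gray-sum
row 0: Σ corner-gray over 15 cells = 7088  → 46.8774
row 1: Σ corner-gray over 15 cells = 8163  → 53.9870
row 2: Σ corner-gray over 15 cells = 7665  → 50.6934
row 3: Σ corner-gray over 15 cells = 7034  → 46.5202
row 4: Σ corner-gray over 15 cells = 7618  → 50.3826
row 5: Σ corner-gray over 15 cells = 8027  → 53.0876
row 6: Σ corner-gray over 15 cells = 8459  → 55.9446
row 7: Σ corner-gray over 15 cells = 8265  → 54.6616
row 8: Σ corner-gray over 15 cells = 7445  → 49.2384
row 9: Σ corner-gray over 15 cells = 7693  → 50.8786
Σ rows: total corner-gray = 77457  → 512.2715 mm³


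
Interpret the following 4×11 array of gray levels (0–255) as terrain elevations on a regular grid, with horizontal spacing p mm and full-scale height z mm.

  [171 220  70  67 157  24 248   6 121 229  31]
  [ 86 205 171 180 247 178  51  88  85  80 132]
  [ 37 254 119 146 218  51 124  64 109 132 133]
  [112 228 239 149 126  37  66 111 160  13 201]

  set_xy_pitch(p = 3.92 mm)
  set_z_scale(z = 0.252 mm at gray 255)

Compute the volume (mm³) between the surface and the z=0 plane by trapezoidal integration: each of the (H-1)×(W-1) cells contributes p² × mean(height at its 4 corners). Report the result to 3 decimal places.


60.139

height_mm = gray/255 × 0.252; cell vol = 3.92² × mean(4 corners)
unit = 3.92² × 0.252 / (4×255) = 0.0037964 mm³ per gray-sum
row 0: Σ corner-gray over 10 cells = 5274  → 20.0222
row 1: Σ corner-gray over 10 cells = 5392  → 20.4702
row 2: Σ corner-gray over 10 cells = 5175  → 19.6464
Σ rows: total corner-gray = 15841  → 60.1388 mm³


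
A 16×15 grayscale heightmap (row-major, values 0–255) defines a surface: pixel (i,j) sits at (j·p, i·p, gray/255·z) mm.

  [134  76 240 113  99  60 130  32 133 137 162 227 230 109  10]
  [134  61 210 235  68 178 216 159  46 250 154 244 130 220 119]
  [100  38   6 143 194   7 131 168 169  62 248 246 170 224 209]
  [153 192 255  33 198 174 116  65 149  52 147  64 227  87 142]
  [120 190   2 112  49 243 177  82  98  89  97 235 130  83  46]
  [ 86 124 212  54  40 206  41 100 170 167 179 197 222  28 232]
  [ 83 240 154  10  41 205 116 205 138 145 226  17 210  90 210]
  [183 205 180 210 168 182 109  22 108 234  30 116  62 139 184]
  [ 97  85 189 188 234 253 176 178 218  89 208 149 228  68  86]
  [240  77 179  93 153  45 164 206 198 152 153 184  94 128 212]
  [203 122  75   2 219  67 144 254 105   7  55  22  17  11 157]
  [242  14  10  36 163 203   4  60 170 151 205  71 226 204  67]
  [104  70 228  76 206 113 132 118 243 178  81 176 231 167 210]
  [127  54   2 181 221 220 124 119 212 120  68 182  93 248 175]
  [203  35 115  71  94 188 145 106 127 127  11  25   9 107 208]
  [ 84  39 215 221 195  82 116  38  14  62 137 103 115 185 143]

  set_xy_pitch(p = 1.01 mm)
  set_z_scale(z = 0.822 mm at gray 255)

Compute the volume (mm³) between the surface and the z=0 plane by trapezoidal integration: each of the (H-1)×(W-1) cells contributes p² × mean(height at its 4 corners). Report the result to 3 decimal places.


height_mm = gray/255 × 0.822; cell vol = 1.01² × mean(4 corners)
unit = 1.01² × 0.822 / (4×255) = 0.000822081 mm³ per gray-sum
row 0: Σ corner-gray over 14 cells = 8235  → 6.7698
row 1: Σ corner-gray over 14 cells = 8516  → 7.0008
row 2: Σ corner-gray over 14 cells = 7734  → 6.3580
row 3: Σ corner-gray over 14 cells = 7153  → 5.8803
row 4: Σ corner-gray over 14 cells = 7138  → 5.8680
row 5: Σ corner-gray over 14 cells = 7685  → 6.3177
row 6: Σ corner-gray over 14 cells = 7784  → 6.3991
row 7: Σ corner-gray over 14 cells = 8606  → 7.0748
row 8: Σ corner-gray over 14 cells = 8813  → 7.2450
row 9: Σ corner-gray over 14 cells = 6664  → 5.4783
row 10: Σ corner-gray over 14 cells = 5903  → 4.8527
row 11: Σ corner-gray over 14 cells = 7695  → 6.3259
row 12: Σ corner-gray over 14 cells = 8342  → 6.8578
row 13: Σ corner-gray over 14 cells = 6721  → 5.5252
row 14: Σ corner-gray over 14 cells = 6002  → 4.9341
Σ rows: total corner-gray = 112991  → 92.8877 mm³

92.888


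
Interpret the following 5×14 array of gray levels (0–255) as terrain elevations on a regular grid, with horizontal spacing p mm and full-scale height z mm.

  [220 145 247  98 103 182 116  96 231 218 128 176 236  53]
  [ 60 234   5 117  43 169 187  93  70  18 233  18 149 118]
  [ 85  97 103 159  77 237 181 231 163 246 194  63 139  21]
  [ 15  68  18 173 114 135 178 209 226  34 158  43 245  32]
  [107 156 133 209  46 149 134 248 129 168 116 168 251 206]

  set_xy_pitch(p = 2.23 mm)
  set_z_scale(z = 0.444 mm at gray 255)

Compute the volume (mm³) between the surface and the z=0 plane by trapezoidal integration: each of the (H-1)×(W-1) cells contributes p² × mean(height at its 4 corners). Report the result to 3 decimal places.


61.308

height_mm = gray/255 × 0.444; cell vol = 2.23² × mean(4 corners)
unit = 2.23² × 0.444 / (4×255) = 0.00216467 mm³ per gray-sum
row 0: Σ corner-gray over 13 cells = 7075  → 15.3151
row 1: Σ corner-gray over 13 cells = 6736  → 14.5812
row 2: Σ corner-gray over 13 cells = 7135  → 15.4449
row 3: Σ corner-gray over 13 cells = 7376  → 15.9666
Σ rows: total corner-gray = 28322  → 61.3079 mm³


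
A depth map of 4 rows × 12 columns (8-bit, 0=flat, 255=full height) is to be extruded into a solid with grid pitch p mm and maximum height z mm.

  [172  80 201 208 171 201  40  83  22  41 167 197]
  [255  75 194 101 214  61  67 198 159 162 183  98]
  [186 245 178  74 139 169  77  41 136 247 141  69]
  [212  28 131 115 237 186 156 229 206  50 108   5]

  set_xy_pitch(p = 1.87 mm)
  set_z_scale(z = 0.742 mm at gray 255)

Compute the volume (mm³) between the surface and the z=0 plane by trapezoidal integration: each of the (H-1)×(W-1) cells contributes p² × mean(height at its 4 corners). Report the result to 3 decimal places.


47.229

height_mm = gray/255 × 0.742; cell vol = 1.87² × mean(4 corners)
unit = 1.87² × 0.742 / (4×255) = 0.00254382 mm³ per gray-sum
row 0: Σ corner-gray over 11 cells = 5978  → 15.2070
row 1: Σ corner-gray over 11 cells = 6330  → 16.1024
row 2: Σ corner-gray over 11 cells = 6258  → 15.9192
Σ rows: total corner-gray = 18566  → 47.2286 mm³


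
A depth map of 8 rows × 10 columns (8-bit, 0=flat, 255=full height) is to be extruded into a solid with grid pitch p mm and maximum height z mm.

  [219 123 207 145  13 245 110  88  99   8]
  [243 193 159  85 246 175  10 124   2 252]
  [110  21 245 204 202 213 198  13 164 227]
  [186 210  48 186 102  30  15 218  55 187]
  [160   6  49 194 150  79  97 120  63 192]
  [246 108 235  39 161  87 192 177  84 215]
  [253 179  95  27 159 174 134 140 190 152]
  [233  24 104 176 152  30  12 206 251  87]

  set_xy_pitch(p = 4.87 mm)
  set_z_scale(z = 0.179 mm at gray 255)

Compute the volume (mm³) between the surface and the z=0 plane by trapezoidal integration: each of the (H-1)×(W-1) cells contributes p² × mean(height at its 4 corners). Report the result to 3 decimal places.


139.809

height_mm = gray/255 × 0.179; cell vol = 4.87² × mean(4 corners)
unit = 4.87² × 0.179 / (4×255) = 0.00416208 mm³ per gray-sum
row 0: Σ corner-gray over 9 cells = 4770  → 19.8531
row 1: Σ corner-gray over 9 cells = 5340  → 22.2255
row 2: Σ corner-gray over 9 cells = 4958  → 20.6356
row 3: Σ corner-gray over 9 cells = 3969  → 16.5193
row 4: Σ corner-gray over 9 cells = 4495  → 18.7086
row 5: Σ corner-gray over 9 cells = 5228  → 21.7594
row 6: Σ corner-gray over 9 cells = 4831  → 20.1070
Σ rows: total corner-gray = 33591  → 139.8085 mm³


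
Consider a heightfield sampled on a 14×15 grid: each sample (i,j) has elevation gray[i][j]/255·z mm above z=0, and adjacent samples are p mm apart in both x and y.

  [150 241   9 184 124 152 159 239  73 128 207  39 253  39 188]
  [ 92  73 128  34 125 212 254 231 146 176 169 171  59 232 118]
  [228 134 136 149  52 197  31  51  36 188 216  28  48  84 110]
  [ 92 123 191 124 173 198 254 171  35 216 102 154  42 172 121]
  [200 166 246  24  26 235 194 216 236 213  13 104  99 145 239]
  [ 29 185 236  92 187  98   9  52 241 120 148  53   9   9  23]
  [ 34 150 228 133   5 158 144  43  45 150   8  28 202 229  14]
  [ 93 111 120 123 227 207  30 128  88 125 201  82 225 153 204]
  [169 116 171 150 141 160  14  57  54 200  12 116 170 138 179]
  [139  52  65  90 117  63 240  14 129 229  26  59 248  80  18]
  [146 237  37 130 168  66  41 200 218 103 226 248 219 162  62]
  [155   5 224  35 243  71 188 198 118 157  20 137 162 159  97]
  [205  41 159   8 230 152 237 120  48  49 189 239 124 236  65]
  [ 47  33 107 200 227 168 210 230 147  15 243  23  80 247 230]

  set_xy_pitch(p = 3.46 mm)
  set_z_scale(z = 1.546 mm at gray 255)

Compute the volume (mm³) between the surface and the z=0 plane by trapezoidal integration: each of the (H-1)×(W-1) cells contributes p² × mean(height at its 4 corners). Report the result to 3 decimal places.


1741.013

height_mm = gray/255 × 1.546; cell vol = 3.46² × mean(4 corners)
unit = 3.46² × 1.546 / (4×255) = 0.0181452 mm³ per gray-sum
row 0: Σ corner-gray over 14 cells = 8262  → 149.9156
row 1: Σ corner-gray over 14 cells = 7268  → 131.8792
row 2: Σ corner-gray over 14 cells = 7161  → 129.9377
row 3: Σ corner-gray over 14 cells = 8396  → 152.3470
row 4: Σ corner-gray over 14 cells = 7203  → 130.6998
row 5: Σ corner-gray over 14 cells = 6024  → 109.3066
row 6: Σ corner-gray over 14 cells = 7031  → 127.5788
row 7: Σ corner-gray over 14 cells = 7283  → 132.1514
row 8: Σ corner-gray over 14 cells = 6327  → 114.8046
row 9: Σ corner-gray over 14 cells = 7299  → 132.4417
row 10: Σ corner-gray over 14 cells = 8004  → 145.2341
row 11: Σ corner-gray over 14 cells = 7620  → 138.2663
row 12: Σ corner-gray over 14 cells = 8071  → 146.4498
Σ rows: total corner-gray = 95949  → 1741.0128 mm³


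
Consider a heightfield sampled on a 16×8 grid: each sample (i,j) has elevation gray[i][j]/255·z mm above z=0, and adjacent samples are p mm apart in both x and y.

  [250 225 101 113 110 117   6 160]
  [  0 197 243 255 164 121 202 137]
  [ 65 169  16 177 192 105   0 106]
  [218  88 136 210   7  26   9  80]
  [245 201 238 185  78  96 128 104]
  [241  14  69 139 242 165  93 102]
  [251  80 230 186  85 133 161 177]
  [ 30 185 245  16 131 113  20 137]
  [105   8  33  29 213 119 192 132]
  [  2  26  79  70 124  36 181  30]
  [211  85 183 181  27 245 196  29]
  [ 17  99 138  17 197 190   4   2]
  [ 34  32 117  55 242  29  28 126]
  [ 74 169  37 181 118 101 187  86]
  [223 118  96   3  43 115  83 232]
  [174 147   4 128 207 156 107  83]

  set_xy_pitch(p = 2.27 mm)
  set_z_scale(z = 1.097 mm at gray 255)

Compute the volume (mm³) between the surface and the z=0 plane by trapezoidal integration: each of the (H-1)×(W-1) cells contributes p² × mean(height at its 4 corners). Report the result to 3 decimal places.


height_mm = gray/255 × 1.097; cell vol = 2.27² × mean(4 corners)
unit = 2.27² × 1.097 / (4×255) = 0.00554189 mm³ per gray-sum
row 0: Σ corner-gray over 7 cells = 4255  → 23.5808
row 1: Σ corner-gray over 7 cells = 3990  → 22.1122
row 2: Σ corner-gray over 7 cells = 2739  → 15.1792
row 3: Σ corner-gray over 7 cells = 3451  → 19.1251
row 4: Σ corner-gray over 7 cells = 3988  → 22.1011
row 5: Σ corner-gray over 7 cells = 3965  → 21.9736
row 6: Σ corner-gray over 7 cells = 3765  → 20.8652
row 7: Σ corner-gray over 7 cells = 3012  → 16.6922
row 8: Σ corner-gray over 7 cells = 2489  → 13.7938
row 9: Σ corner-gray over 7 cells = 3138  → 17.3905
row 10: Σ corner-gray over 7 cells = 3383  → 18.7482
row 11: Σ corner-gray over 7 cells = 2475  → 13.7162
row 12: Σ corner-gray over 7 cells = 2912  → 16.1380
row 13: Σ corner-gray over 7 cells = 3117  → 17.2741
row 14: Σ corner-gray over 7 cells = 3126  → 17.3240
Σ rows: total corner-gray = 49805  → 276.0140 mm³

276.014
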